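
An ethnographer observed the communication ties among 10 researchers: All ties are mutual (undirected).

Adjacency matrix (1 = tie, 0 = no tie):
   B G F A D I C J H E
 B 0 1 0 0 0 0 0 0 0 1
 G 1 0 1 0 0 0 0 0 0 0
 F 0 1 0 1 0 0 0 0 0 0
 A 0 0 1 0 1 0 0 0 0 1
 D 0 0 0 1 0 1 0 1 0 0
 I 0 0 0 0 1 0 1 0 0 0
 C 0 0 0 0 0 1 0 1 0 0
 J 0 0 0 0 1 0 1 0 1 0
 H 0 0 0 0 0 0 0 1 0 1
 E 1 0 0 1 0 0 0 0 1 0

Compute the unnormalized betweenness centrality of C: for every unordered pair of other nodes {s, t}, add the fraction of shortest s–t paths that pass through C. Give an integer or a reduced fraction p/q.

1

Pairs whose geodesics pass through C — I–J: 1/2; I–H: 1/2.
All other pairs contribute 0.
Summing the contributions gives betweenness(C) = 1.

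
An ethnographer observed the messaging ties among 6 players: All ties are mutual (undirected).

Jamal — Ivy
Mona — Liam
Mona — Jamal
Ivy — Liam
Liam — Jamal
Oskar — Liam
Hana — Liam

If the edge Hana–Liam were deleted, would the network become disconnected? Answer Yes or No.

Without the Hana–Liam edge there is no alternate route between Hana and Liam, so the network disconnects. It is a bridge.

Yes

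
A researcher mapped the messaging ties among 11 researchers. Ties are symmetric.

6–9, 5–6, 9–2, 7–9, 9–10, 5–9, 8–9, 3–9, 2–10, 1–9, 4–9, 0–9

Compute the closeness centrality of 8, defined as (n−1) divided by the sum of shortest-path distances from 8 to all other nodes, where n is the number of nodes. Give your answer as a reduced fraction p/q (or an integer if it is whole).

10/19

Distances from 8: 0:2, 1:2, 2:2, 3:2, 4:2, 5:2, 6:2, 7:2, 9:1, 10:2. Sum = 19.
n = 11, so closeness = 10/19.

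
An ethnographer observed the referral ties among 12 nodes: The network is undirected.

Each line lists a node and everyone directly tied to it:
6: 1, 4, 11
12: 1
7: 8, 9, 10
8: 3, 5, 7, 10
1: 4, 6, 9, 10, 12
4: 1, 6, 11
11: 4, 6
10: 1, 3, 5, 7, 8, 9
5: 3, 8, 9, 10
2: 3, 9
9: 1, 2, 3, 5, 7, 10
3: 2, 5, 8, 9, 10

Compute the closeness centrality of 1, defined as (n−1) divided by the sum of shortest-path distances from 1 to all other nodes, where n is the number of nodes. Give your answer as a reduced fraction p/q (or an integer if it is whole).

Distances from 1: 2:2, 3:2, 4:1, 5:2, 6:1, 7:2, 8:2, 9:1, 10:1, 11:2, 12:1. Sum = 17.
n = 12, so closeness = 11/17.

11/17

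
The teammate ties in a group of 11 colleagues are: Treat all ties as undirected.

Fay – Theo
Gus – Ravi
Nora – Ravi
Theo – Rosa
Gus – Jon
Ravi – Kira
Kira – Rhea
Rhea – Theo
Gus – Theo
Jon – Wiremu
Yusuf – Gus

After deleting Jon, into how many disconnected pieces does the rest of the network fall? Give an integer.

Without Jon, the remaining ties split the others into: {Fay, Gus, Kira, Nora, Ravi, Rhea, Rosa, Theo, Yusuf}; {Wiremu}.
That's 2 separate components.

2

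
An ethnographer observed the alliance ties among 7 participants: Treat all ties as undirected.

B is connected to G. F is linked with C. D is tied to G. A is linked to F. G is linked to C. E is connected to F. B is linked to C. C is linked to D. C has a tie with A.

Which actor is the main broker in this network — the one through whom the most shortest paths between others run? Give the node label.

C

Unnormalized betweenness of each node: A:0, B:0, C:19/2, D:0, E:0, F:5, G:1/2.
C has the largest value, 19/2, making it the main broker — the node through which the most shortest paths run.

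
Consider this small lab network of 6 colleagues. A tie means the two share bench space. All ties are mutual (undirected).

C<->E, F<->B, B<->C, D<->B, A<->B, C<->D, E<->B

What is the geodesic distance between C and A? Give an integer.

One shortest route is C – B – A, which uses 2 edges, and C and A are not directly tied, so nothing shorter exists. So d(C,A) = 2.

2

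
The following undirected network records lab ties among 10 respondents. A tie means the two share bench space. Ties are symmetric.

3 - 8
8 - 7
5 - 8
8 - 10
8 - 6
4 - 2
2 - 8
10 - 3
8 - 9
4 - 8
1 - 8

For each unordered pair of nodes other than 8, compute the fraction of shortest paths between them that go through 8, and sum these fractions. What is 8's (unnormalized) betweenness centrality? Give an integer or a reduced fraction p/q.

34

Pairs whose geodesics pass through 8 — 10–4: 1; 10–2: 1; 10–7: 1; 10–1: 1; 10–5: 1; 10–9: 1; 10–6: 1; 4–3: 1; 4–7: 1; 4–1: 1; 4–5: 1; 4–9: 1; 4–6: 1; 3–2: 1 … (+20 more pairs).
All other pairs contribute 0.
Summing the contributions gives betweenness(8) = 34.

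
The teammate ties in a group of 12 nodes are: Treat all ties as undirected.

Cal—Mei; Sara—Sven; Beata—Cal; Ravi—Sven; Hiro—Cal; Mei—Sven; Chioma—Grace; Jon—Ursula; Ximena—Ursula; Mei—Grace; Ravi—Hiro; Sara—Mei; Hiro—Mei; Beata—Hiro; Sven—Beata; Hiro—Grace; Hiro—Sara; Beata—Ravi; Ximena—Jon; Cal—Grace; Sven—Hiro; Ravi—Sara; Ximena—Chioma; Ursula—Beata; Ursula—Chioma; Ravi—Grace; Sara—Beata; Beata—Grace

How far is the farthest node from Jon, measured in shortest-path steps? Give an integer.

4

Distances from Jon: Beata:2, Cal:3, Chioma:2, Grace:3, Hiro:3, Mei:4, Ravi:3, Sara:3, Sven:3, Ursula:1, Ximena:1.
The largest is 4 (to Mei), so the eccentricity of Jon is 4.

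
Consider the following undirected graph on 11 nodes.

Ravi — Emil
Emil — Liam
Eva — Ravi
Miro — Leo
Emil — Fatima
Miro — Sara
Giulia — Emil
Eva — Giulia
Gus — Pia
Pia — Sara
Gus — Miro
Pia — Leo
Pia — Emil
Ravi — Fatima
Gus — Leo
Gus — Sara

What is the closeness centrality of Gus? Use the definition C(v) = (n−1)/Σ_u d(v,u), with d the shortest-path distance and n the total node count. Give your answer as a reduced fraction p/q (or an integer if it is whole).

5/11

Distances from Gus: Emil:2, Eva:4, Fatima:3, Giulia:3, Leo:1, Liam:3, Miro:1, Pia:1, Ravi:3, Sara:1. Sum = 22.
n = 11, so closeness = 10/22 = 5/11.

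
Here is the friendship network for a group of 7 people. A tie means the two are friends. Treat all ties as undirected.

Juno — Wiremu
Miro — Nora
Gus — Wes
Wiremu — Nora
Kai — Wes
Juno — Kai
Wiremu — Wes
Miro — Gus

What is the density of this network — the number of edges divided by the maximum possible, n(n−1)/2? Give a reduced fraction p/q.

There are 8 edges and 7 nodes, so the maximum possible is C(7,2) = 21.
Density = 8/21.

8/21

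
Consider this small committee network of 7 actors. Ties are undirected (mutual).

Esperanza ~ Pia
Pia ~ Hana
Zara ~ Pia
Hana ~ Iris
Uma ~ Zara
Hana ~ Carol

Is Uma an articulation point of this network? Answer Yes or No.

No

Even without Uma, every remaining node can still reach every other (the residual graph is connected), so Uma is not a cut vertex.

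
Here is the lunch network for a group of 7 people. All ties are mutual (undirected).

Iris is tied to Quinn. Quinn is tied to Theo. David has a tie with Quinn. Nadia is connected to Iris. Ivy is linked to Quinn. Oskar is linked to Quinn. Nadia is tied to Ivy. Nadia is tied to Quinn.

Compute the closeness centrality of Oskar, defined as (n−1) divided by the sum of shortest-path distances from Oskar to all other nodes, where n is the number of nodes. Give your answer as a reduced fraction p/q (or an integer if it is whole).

Distances from Oskar: David:2, Iris:2, Ivy:2, Nadia:2, Quinn:1, Theo:2. Sum = 11.
n = 7, so closeness = 6/11.

6/11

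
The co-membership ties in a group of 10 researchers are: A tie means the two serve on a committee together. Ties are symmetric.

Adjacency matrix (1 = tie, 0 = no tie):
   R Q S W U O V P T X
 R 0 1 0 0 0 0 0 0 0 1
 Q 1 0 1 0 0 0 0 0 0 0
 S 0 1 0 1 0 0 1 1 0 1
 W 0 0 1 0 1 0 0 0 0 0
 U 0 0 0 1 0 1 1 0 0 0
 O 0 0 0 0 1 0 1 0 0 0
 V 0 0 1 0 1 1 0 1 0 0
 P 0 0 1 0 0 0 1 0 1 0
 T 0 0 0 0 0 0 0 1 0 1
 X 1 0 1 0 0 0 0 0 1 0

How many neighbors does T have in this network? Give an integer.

T is directly tied to P and X. That is 2 neighbors, so the degree of T is 2.

2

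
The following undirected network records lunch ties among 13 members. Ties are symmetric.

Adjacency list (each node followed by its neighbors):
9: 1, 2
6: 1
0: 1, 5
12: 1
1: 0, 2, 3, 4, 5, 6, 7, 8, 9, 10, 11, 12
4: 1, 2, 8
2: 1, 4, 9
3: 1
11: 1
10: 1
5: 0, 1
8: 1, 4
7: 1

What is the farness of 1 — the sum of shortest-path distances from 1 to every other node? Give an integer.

12

Distances from 1: 0:1, 2:1, 3:1, 4:1, 5:1, 6:1, 7:1, 8:1, 9:1, 10:1, 11:1, 12:1.
Sum = 1 + 1 + 1 + 1 + 1 + 1 + 1 + 1 + 1 + 1 + 1 + 1 = 12.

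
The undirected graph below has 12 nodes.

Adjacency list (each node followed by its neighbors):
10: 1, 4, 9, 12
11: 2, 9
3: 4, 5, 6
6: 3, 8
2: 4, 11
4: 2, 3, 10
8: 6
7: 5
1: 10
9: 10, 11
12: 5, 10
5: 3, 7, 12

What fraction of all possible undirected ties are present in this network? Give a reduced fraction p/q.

There are 13 edges and 12 nodes, so the maximum possible is C(12,2) = 66.
Density = 13/66.

13/66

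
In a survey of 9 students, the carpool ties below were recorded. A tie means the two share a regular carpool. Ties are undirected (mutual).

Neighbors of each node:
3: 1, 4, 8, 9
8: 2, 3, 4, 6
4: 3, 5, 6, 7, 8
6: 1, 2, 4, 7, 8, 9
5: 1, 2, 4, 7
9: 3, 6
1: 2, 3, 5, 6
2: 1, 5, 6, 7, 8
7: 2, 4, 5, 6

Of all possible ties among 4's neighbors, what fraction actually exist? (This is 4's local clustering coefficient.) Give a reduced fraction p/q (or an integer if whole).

4's neighbors: 3, 5, 6, 7, and 8 (k = 5).
Possible neighbor pairs: C(5,2) = 10. Edges among them: 3–8, 5–7, 6–7, 6–8 → e = 4.
Clustering(4) = 4/10 = 2/5.

2/5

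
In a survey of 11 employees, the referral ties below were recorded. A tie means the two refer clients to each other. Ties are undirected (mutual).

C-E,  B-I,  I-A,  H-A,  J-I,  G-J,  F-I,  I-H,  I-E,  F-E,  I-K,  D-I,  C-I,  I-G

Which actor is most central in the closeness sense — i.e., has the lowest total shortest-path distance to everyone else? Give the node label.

I

Farness (sum of distances to all others) for each node — A:18, B:19, C:18, D:19, E:17, F:18, G:18, H:18, I:10, J:18, K:19.
The smallest farness is 10, for I, so I has the highest closeness.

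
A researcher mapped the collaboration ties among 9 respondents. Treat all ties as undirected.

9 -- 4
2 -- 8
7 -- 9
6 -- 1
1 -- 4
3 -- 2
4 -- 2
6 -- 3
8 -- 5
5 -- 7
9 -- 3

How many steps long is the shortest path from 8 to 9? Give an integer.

One shortest route is 8 – 2 – 3 – 9, which uses 3 edges, and at distance 2 from 8 we only reach {3, 4, 7}, which does not include 9. So d(8,9) = 3.

3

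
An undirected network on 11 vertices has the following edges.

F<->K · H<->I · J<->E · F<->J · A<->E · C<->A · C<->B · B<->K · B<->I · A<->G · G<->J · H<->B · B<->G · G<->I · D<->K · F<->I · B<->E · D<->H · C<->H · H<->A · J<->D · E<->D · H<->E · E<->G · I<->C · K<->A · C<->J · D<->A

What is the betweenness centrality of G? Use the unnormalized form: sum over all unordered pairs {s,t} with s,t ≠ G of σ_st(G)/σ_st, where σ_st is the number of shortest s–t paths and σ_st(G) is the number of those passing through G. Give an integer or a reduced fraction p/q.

Pairs whose geodesics pass through G — B–A: 1/5; B–J: 1/3; A–J: 1/4; A–I: 1/3; E–I: 1/3; J–I: 1/3.
All other pairs contribute 0.
Summing the contributions gives betweenness(G) = 107/60.

107/60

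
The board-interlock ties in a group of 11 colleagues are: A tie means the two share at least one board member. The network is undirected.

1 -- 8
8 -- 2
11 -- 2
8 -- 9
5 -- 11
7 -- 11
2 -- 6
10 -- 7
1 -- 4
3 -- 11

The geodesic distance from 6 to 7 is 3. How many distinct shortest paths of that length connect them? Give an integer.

The shortest distance is 3, and the only length-3 path is 6–2–11–7. So there is exactly 1 shortest path.

1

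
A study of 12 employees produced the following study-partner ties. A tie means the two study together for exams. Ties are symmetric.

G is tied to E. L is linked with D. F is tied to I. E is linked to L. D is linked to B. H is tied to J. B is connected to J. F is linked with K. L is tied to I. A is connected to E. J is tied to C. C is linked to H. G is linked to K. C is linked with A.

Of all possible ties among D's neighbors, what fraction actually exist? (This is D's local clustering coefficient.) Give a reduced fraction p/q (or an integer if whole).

0

D's neighbors: B and L (k = 2).
Possible neighbor pairs: C(2,2) = 1. Edges among them: none → e = 0.
Clustering(D) = 0/1.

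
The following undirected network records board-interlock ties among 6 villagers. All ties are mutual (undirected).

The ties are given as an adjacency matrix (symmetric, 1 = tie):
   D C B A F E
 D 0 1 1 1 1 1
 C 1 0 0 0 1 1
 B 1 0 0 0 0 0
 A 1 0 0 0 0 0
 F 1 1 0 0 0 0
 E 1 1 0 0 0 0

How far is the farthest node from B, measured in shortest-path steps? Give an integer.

2

Distances from B: A:2, C:2, D:1, E:2, F:2.
The largest is 2 (to C, A, F, and E), so the eccentricity of B is 2.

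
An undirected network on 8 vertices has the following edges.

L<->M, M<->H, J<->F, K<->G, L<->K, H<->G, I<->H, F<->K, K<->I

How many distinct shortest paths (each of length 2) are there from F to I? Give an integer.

The shortest distance is 2, and the only length-2 path is F–K–I. So there is exactly 1 shortest path.

1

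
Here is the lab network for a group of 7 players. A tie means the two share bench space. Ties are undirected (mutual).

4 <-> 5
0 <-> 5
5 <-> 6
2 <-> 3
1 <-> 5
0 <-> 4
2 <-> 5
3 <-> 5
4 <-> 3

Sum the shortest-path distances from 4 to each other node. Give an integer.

9

Distances from 4: 0:1, 1:2, 2:2, 3:1, 5:1, 6:2.
Sum = 1 + 2 + 2 + 1 + 1 + 2 = 9.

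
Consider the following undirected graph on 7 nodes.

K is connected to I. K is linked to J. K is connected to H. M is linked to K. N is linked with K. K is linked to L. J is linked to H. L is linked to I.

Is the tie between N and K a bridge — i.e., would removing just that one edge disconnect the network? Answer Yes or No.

Yes

Without the N–K edge there is no alternate route between N and K, so the network disconnects. It is a bridge.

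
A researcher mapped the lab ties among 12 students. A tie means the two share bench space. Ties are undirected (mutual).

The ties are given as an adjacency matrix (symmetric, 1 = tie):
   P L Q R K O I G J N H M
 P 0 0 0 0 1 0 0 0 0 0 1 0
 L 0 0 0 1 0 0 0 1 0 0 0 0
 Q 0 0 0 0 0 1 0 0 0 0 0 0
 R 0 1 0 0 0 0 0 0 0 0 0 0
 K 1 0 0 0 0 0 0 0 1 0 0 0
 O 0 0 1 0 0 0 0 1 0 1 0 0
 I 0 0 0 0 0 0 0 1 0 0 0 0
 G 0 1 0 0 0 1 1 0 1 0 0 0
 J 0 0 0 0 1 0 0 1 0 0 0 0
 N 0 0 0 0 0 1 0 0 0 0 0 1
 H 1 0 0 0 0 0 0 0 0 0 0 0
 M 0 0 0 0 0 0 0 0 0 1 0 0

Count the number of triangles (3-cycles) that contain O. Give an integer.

0

O's neighbors are G, N, and Q, but none of them are tied to each other, so no triangle contains O.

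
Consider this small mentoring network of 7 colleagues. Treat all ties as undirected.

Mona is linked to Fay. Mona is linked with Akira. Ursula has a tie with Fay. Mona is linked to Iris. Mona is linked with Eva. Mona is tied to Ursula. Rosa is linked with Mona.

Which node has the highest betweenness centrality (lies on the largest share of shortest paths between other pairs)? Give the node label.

Unnormalized betweenness of each node: Akira:0, Eva:0, Fay:0, Iris:0, Mona:14, Rosa:0, Ursula:0.
Mona has the largest value, 14, making it the main broker — the node through which the most shortest paths run.

Mona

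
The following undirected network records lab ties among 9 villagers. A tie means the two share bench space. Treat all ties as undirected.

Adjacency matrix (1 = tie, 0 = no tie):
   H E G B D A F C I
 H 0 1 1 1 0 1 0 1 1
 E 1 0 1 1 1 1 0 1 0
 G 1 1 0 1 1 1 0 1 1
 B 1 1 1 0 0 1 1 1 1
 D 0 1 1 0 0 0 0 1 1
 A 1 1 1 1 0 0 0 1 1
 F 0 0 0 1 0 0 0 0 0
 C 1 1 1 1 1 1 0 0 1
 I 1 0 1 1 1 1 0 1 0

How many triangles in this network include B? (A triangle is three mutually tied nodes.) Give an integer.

14

B's neighbors: A, C, E, F, G, H, and I.
Neighbor pairs that are themselves tied: B–A–C; B–A–E; B–A–G; B–A–H; B–A–I; B–C–E; B–C–G; B–C–H; B–C–I; B–E–G; B–E–H; B–G–H; B–G–I; B–H–I. Each forms one triangle with B, for 14 in total.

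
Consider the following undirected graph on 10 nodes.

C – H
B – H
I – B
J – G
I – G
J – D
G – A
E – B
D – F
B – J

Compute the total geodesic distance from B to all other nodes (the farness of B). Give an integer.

Distances from B: A:3, C:2, D:2, E:1, F:3, G:2, H:1, I:1, J:1.
Sum = 3 + 2 + 2 + 1 + 3 + 2 + 1 + 1 + 1 = 16.

16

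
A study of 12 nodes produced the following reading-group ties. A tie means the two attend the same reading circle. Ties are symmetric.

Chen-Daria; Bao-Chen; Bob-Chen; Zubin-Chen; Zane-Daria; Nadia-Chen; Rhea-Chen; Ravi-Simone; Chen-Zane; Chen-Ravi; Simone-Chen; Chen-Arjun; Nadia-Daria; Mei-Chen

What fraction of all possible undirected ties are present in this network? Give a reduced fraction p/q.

7/33

There are 14 edges and 12 nodes, so the maximum possible is C(12,2) = 66.
Density = 14/66 = 7/33.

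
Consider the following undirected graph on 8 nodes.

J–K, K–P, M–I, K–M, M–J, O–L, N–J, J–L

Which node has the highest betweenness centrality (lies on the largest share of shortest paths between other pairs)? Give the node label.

J

Unnormalized betweenness of each node: I:0, J:14, K:6, L:6, M:6, N:0, O:0, P:0.
J has the largest value, 14, making it the main broker — the node through which the most shortest paths run.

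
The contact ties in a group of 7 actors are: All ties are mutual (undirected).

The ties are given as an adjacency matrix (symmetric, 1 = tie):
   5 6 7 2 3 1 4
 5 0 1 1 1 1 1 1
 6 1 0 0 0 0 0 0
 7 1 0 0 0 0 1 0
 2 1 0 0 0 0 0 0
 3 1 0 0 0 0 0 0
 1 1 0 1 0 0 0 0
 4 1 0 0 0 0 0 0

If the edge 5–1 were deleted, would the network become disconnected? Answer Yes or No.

No

Even without that edge, 5 still reaches 1 via 5 – 7 – 1, so the network stays connected. Not a bridge.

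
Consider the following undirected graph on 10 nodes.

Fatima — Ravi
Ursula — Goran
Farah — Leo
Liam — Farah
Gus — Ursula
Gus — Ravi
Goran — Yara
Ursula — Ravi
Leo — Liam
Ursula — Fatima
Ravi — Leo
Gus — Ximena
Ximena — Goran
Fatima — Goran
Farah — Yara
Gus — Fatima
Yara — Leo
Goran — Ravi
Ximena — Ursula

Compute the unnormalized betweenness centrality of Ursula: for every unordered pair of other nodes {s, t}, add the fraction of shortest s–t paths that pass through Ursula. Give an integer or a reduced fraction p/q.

Pairs whose geodesics pass through Ursula — Fatima–Ximena: 1/3; Ravi–Ximena: 1/3; Gus–Goran: 1/4; Gus–Yara: 1/5; Ximena–Leo: 1/4; Ximena–Liam: 1/5.
All other pairs contribute 0.
Summing the contributions gives betweenness(Ursula) = 47/30.

47/30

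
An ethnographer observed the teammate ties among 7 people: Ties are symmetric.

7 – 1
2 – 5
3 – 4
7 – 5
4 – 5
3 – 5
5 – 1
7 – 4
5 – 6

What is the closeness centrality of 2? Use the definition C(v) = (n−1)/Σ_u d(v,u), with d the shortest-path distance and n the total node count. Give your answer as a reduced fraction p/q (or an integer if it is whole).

6/11

Distances from 2: 1:2, 3:2, 4:2, 5:1, 6:2, 7:2. Sum = 11.
n = 7, so closeness = 6/11.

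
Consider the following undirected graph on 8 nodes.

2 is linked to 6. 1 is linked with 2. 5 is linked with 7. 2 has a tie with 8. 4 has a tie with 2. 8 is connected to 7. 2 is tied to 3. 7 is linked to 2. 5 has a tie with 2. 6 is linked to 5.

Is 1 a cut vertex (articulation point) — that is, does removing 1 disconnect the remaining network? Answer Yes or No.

Even without 1, every remaining node can still reach every other (the residual graph is connected), so 1 is not a cut vertex.

No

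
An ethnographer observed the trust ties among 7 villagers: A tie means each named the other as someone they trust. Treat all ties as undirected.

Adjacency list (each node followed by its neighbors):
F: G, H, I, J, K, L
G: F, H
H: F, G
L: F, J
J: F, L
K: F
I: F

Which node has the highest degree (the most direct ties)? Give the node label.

Degrees — F:6, G:2, H:2, I:1, J:2, K:1, L:2.
The maximum is 6, attained only by F.

F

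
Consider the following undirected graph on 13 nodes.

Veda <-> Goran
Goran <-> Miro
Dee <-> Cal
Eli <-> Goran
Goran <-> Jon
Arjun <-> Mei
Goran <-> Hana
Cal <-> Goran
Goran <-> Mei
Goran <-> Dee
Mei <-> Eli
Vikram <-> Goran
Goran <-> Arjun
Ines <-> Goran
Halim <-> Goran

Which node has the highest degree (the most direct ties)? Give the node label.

Degrees — Arjun:2, Cal:2, Dee:2, Eli:2, Goran:12, Halim:1, Hana:1, Ines:1, Jon:1, Mei:3, Miro:1, Veda:1, Vikram:1.
The maximum is 12, attained only by Goran.

Goran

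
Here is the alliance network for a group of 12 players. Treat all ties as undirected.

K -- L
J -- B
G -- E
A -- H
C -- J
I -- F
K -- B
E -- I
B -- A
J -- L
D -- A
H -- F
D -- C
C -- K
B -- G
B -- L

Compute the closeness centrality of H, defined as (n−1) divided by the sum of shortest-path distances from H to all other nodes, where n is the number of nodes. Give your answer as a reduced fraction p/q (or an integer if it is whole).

Distances from H: A:1, B:2, C:3, D:2, E:3, F:1, G:3, I:2, J:3, K:3, L:3. Sum = 26.
n = 12, so closeness = 11/26.

11/26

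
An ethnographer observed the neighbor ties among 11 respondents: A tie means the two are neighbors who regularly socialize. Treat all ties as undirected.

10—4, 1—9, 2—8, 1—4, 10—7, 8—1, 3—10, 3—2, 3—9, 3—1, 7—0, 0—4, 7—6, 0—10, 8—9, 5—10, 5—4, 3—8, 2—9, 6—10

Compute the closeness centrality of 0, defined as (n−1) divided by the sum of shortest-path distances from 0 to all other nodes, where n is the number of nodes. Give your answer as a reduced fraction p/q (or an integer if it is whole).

1/2

Distances from 0: 1:2, 2:3, 3:2, 4:1, 5:2, 6:2, 7:1, 8:3, 9:3, 10:1. Sum = 20.
n = 11, so closeness = 10/20 = 1/2.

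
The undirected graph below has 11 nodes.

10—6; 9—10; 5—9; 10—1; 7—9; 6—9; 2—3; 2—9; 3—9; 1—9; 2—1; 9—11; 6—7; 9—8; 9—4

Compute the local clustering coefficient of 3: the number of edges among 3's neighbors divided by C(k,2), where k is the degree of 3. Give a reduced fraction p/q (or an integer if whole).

1

3's neighbors: 2 and 9 (k = 2).
Possible neighbor pairs: C(2,2) = 1. Edges among them: 2–9 → e = 1.
Clustering(3) = 1/1.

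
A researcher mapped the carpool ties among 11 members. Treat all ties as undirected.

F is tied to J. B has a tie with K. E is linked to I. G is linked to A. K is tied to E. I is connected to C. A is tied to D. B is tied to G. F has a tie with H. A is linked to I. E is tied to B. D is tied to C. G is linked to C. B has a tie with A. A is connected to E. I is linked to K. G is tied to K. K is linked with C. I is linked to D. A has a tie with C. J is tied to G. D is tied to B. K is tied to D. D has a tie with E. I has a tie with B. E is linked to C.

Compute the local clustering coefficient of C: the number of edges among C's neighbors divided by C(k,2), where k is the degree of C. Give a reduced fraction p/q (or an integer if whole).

C's neighbors: A, D, E, G, I, and K (k = 6).
Possible neighbor pairs: C(6,2) = 15. Edges among them: A–D, A–E, A–G, A–I, D–E, D–I, D–K, E–I, E–K, G–K, I–K → e = 11.
Clustering(C) = 11/15.

11/15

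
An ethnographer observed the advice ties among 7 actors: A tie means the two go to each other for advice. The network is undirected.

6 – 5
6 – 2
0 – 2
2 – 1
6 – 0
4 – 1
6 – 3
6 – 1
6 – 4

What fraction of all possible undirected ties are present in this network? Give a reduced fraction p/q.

There are 9 edges and 7 nodes, so the maximum possible is C(7,2) = 21.
Density = 9/21 = 3/7.

3/7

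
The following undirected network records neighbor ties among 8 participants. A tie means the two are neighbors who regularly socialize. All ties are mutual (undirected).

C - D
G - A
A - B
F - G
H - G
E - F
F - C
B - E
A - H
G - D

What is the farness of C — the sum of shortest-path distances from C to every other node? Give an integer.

Distances from C: A:3, B:3, D:1, E:2, F:1, G:2, H:3.
Sum = 3 + 3 + 1 + 2 + 1 + 2 + 3 = 15.

15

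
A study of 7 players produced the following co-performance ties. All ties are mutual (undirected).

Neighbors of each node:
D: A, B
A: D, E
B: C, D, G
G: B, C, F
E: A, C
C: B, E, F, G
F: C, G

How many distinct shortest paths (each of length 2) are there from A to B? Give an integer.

The shortest distance is 2, and the only length-2 path is A–D–B. So there is exactly 1 shortest path.

1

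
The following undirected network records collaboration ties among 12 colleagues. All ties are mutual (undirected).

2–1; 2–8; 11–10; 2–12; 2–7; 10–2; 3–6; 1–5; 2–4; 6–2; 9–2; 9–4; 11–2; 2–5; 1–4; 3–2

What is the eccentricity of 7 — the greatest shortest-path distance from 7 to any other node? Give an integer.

2

Distances from 7: 1:2, 2:1, 3:2, 4:2, 5:2, 6:2, 8:2, 9:2, 10:2, 11:2, 12:2.
The largest is 2 (to 10, 6, 8, 9, 12, 5, 3, 11, 1, and 4), so the eccentricity of 7 is 2.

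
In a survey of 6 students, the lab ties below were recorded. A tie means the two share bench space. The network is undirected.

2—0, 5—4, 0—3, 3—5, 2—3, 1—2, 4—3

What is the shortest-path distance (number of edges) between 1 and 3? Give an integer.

One shortest route is 1 – 2 – 3, which uses 2 edges, and 1 and 3 are not directly tied, so nothing shorter exists. So d(1,3) = 2.

2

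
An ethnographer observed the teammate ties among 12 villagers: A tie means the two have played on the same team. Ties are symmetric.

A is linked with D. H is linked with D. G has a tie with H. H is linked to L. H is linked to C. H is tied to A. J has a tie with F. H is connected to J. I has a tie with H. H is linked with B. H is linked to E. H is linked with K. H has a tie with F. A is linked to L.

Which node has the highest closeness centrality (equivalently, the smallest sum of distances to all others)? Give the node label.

H

Farness (sum of distances to all others) for each node — A:19, B:21, C:21, D:20, E:21, F:20, G:21, H:11, I:21, J:20, K:21, L:20.
The smallest farness is 11, for H, so H has the highest closeness.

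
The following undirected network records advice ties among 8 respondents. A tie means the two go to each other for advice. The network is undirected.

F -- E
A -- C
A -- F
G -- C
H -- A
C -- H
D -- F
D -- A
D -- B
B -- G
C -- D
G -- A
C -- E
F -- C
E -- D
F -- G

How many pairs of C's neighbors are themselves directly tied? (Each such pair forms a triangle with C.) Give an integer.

C's neighbors: A, D, E, F, G, and H.
Neighbor pairs that are themselves tied: C–A–D; C–A–F; C–A–G; C–A–H; C–D–E; C–D–F; C–E–F; C–F–G. Each forms one triangle with C, for 8 in total.

8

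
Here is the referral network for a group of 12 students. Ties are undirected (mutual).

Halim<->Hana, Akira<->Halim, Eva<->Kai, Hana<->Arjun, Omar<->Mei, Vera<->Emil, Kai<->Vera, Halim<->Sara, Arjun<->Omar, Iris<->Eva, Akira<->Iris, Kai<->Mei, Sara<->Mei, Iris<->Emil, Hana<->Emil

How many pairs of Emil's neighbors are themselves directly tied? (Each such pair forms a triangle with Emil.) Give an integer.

Emil's neighbors are Hana, Iris, and Vera, but none of them are tied to each other, so no triangle contains Emil.

0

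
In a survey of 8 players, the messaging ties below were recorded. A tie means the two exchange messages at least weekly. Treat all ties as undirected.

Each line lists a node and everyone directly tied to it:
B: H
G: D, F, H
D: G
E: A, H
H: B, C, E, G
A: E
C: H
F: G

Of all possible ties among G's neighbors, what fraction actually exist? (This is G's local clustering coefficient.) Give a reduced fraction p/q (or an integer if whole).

G's neighbors: D, F, and H (k = 3).
Possible neighbor pairs: C(3,2) = 3. Edges among them: none → e = 0.
Clustering(G) = 0/3 = 0.

0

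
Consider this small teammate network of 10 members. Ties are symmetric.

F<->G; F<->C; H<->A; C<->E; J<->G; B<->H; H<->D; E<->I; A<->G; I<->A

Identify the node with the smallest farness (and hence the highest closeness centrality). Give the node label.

A

Farness (sum of distances to all others) for each node — A:16, B:28, C:26, D:28, E:24, F:22, G:18, H:20, I:20, J:26.
The smallest farness is 16, for A, so A has the highest closeness.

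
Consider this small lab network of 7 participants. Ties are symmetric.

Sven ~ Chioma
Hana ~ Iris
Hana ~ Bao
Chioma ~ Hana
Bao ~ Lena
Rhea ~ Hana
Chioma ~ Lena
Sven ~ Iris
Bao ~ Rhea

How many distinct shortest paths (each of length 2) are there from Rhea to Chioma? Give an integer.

The shortest distance is 2, and the only length-2 path is Rhea–Hana–Chioma. So there is exactly 1 shortest path.

1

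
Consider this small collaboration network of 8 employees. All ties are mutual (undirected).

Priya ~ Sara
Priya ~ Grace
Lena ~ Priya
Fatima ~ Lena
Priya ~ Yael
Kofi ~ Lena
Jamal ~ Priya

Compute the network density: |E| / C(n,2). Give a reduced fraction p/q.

There are 7 edges and 8 nodes, so the maximum possible is C(8,2) = 28.
Density = 7/28 = 1/4.

1/4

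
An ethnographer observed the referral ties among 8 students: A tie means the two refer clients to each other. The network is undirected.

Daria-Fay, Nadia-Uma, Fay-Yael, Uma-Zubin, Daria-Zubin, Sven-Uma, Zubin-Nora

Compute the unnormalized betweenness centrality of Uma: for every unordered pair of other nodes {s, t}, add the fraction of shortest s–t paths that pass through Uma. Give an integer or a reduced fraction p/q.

Pairs whose geodesics pass through Uma — Nadia–Daria: 1; Nadia–Yael: 1; Nadia–Nora: 1; Nadia–Sven: 1; Nadia–Fay: 1; Nadia–Zubin: 1; Daria–Sven: 1; Yael–Sven: 1; Nora–Sven: 1; Sven–Fay: 1; Sven–Zubin: 1.
All other pairs contribute 0.
Summing the contributions gives betweenness(Uma) = 11.

11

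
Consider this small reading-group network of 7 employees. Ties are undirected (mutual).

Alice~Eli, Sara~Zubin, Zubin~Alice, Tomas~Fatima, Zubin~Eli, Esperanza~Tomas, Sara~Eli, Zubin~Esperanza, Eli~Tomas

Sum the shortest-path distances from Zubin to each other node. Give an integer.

9

Distances from Zubin: Alice:1, Eli:1, Esperanza:1, Fatima:3, Sara:1, Tomas:2.
Sum = 1 + 1 + 1 + 3 + 1 + 2 = 9.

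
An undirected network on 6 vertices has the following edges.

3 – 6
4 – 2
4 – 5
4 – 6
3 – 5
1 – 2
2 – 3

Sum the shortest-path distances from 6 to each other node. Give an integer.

Distances from 6: 1:3, 2:2, 3:1, 4:1, 5:2.
Sum = 3 + 2 + 1 + 1 + 2 = 9.

9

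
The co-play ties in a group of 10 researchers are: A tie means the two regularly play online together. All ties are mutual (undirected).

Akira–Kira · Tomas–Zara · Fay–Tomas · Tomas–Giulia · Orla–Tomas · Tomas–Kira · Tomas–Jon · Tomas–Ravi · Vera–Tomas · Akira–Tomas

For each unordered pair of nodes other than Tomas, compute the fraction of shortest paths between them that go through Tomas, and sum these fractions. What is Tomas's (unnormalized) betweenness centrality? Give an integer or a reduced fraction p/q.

35

Pairs whose geodesics pass through Tomas — Giulia–Orla: 1; Giulia–Jon: 1; Giulia–Fay: 1; Giulia–Ravi: 1; Giulia–Kira: 1; Giulia–Akira: 1; Giulia–Vera: 1; Giulia–Zara: 1; Orla–Jon: 1; Orla–Fay: 1; Orla–Ravi: 1; Orla–Kira: 1; Orla–Akira: 1; Orla–Vera: 1 … (+21 more pairs).
All other pairs contribute 0.
Summing the contributions gives betweenness(Tomas) = 35.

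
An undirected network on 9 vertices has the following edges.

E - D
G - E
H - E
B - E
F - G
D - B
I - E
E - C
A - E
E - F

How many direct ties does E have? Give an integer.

E is directly tied to A, B, C, D, F, G, H, and I. That is 8 neighbors, so the degree of E is 8.

8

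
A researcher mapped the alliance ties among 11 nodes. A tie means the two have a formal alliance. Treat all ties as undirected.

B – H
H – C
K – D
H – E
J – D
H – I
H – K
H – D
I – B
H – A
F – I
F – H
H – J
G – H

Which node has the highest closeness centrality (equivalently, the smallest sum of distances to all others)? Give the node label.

Farness (sum of distances to all others) for each node — A:19, B:18, C:19, D:17, E:19, F:18, G:19, H:10, I:17, J:18, K:18.
The smallest farness is 10, for H, so H has the highest closeness.

H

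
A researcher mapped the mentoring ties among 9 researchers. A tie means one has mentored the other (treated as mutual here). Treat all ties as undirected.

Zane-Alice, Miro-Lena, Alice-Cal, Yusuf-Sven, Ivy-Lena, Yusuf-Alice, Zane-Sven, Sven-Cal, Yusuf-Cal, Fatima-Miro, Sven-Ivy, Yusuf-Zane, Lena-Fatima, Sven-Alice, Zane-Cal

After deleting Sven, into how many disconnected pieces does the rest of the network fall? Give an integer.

2

Without Sven, the remaining ties split the others into: {Alice, Cal, Yusuf, Zane}; {Fatima, Ivy, Lena, Miro}.
That's 2 separate components.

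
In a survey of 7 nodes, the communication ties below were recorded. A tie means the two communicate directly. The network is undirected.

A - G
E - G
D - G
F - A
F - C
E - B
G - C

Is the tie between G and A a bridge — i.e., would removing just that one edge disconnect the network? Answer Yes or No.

No

Even without that edge, G still reaches A via G – C – F – A, so the network stays connected. Not a bridge.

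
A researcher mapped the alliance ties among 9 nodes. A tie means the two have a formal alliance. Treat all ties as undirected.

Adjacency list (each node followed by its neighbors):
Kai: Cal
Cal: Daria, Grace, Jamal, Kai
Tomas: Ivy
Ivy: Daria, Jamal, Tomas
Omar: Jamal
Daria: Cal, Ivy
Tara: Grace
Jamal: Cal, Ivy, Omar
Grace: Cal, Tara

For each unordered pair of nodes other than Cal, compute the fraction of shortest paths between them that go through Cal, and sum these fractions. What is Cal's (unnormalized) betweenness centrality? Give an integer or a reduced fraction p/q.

Pairs whose geodesics pass through Cal — Ivy–Kai: 2/2; Ivy–Grace: 2/2; Ivy–Tara: 2/2; Jamal–Daria: 1/2; Jamal–Kai: 1; Jamal–Grace: 1; Jamal–Tara: 1; Omar–Daria: 1/2; Omar–Kai: 1; Omar–Grace: 1; Omar–Tara: 1; Daria–Kai: 1; Daria–Grace: 1; Daria–Tara: 1 … (+5 more pairs).
All other pairs contribute 0.
Summing the contributions gives betweenness(Cal) = 18.

18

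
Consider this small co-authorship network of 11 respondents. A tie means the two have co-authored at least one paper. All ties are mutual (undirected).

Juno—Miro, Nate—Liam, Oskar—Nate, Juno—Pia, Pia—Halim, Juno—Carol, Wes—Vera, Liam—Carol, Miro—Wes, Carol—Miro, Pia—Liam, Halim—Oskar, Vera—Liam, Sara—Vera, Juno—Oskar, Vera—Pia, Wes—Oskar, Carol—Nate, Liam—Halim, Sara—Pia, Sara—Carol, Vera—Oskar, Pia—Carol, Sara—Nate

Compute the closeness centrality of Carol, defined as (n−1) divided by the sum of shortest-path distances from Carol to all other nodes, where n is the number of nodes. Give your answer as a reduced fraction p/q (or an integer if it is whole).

Distances from Carol: Halim:2, Juno:1, Liam:1, Miro:1, Nate:1, Oskar:2, Pia:1, Sara:1, Vera:2, Wes:2. Sum = 14.
n = 11, so closeness = 10/14 = 5/7.

5/7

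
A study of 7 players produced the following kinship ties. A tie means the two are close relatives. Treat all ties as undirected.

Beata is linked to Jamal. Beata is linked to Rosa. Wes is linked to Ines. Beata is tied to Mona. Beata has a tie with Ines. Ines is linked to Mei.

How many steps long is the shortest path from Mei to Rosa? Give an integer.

One shortest route is Mei – Ines – Beata – Rosa, which uses 3 edges, and at distance 2 from Mei we only reach {Beata, Wes}, which does not include Rosa. So d(Mei,Rosa) = 3.

3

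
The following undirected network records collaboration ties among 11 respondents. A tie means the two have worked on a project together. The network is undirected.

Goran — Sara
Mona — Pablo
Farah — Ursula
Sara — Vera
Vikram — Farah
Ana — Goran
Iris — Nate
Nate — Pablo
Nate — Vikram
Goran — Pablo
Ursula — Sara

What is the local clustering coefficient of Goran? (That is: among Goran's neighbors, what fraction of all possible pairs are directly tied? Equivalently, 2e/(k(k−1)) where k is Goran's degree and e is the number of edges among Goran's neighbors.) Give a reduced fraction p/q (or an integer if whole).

Goran's neighbors: Ana, Pablo, and Sara (k = 3).
Possible neighbor pairs: C(3,2) = 3. Edges among them: none → e = 0.
Clustering(Goran) = 0/3 = 0.

0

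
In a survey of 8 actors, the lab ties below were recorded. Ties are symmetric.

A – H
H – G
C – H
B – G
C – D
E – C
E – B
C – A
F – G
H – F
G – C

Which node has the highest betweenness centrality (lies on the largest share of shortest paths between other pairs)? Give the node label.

C

Unnormalized betweenness of each node: A:0, B:5/6, C:31/3, D:0, E:4/3, F:0, G:16/3, H:19/6.
C has the largest value, 31/3, making it the main broker — the node through which the most shortest paths run.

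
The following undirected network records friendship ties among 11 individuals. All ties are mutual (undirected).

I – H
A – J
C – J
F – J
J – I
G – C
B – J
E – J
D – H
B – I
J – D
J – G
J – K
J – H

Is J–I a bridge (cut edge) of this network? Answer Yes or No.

No

Even without that edge, J still reaches I via J – B – I, so the network stays connected. Not a bridge.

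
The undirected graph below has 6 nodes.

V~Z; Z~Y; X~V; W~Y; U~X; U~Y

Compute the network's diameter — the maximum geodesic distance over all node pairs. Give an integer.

Eccentricity of each node (its greatest distance to any other): U:2, V:3, W:3, X:3, Y:2, Z:2.
The maximum eccentricity is 3, realized for instance by the pair X–W via X – U – Y – W. So the diameter is 3.

3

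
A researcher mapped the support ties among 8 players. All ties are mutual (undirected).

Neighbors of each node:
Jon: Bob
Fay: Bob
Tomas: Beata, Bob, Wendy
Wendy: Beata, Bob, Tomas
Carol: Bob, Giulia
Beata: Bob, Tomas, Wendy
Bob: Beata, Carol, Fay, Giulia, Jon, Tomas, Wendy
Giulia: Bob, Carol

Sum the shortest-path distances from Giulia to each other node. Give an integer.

12

Distances from Giulia: Beata:2, Bob:1, Carol:1, Fay:2, Jon:2, Tomas:2, Wendy:2.
Sum = 2 + 1 + 1 + 2 + 2 + 2 + 2 = 12.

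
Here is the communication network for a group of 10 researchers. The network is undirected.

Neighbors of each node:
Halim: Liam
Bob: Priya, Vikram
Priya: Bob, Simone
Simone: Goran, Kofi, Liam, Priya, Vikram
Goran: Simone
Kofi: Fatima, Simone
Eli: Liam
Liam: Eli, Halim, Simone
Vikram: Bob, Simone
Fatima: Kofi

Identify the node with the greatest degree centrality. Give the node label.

Degrees — Bob:2, Eli:1, Fatima:1, Goran:1, Halim:1, Kofi:2, Liam:3, Priya:2, Simone:5, Vikram:2.
The maximum is 5, attained only by Simone.

Simone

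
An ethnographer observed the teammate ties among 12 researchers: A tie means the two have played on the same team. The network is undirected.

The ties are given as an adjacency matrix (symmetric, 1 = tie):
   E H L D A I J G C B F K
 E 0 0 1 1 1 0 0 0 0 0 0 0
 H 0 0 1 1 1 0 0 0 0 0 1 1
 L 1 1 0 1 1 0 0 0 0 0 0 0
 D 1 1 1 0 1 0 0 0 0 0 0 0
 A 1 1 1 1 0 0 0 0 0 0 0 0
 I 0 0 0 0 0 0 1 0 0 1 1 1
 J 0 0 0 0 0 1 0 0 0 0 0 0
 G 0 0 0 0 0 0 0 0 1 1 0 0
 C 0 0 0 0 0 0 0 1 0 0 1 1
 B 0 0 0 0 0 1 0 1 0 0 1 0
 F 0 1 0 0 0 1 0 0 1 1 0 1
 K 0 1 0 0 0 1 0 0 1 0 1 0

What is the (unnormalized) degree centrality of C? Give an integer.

C is directly tied to F, G, and K. That is 3 neighbors, so the degree of C is 3.

3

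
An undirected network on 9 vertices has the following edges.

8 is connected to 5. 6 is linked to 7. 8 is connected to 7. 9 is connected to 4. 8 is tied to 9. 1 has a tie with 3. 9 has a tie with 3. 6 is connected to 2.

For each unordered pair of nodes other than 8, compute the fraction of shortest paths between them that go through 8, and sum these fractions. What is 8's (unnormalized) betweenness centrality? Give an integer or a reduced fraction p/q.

19

Pairs whose geodesics pass through 8 — 6–4: 1; 6–9: 1; 6–1: 1; 6–5: 1; 6–3: 1; 4–7: 1; 4–2: 1; 4–5: 1; 9–7: 1; 9–2: 1; 9–5: 1; 1–7: 1; 1–2: 1; 1–5: 1 … (+5 more pairs).
All other pairs contribute 0.
Summing the contributions gives betweenness(8) = 19.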